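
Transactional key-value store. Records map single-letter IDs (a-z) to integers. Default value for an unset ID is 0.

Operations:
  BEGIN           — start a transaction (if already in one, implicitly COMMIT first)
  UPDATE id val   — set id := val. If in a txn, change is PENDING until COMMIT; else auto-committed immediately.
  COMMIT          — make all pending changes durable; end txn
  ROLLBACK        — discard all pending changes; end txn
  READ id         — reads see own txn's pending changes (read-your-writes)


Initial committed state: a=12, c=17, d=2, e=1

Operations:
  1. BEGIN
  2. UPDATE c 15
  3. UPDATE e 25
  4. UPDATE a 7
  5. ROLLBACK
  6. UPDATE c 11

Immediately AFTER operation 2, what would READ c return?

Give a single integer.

Initial committed: {a=12, c=17, d=2, e=1}
Op 1: BEGIN: in_txn=True, pending={}
Op 2: UPDATE c=15 (pending; pending now {c=15})
After op 2: visible(c) = 15 (pending={c=15}, committed={a=12, c=17, d=2, e=1})

Answer: 15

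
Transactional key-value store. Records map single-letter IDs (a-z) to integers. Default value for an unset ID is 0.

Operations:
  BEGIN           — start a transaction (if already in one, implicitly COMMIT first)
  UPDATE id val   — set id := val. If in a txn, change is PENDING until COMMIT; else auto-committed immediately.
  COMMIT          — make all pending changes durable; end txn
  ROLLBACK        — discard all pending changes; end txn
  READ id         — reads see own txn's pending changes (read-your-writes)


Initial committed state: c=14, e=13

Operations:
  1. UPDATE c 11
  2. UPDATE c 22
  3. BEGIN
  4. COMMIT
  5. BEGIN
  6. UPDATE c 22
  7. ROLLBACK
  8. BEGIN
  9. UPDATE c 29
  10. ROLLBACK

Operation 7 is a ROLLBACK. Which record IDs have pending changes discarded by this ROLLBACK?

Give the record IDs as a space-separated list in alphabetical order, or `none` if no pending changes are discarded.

Answer: c

Derivation:
Initial committed: {c=14, e=13}
Op 1: UPDATE c=11 (auto-commit; committed c=11)
Op 2: UPDATE c=22 (auto-commit; committed c=22)
Op 3: BEGIN: in_txn=True, pending={}
Op 4: COMMIT: merged [] into committed; committed now {c=22, e=13}
Op 5: BEGIN: in_txn=True, pending={}
Op 6: UPDATE c=22 (pending; pending now {c=22})
Op 7: ROLLBACK: discarded pending ['c']; in_txn=False
Op 8: BEGIN: in_txn=True, pending={}
Op 9: UPDATE c=29 (pending; pending now {c=29})
Op 10: ROLLBACK: discarded pending ['c']; in_txn=False
ROLLBACK at op 7 discards: ['c']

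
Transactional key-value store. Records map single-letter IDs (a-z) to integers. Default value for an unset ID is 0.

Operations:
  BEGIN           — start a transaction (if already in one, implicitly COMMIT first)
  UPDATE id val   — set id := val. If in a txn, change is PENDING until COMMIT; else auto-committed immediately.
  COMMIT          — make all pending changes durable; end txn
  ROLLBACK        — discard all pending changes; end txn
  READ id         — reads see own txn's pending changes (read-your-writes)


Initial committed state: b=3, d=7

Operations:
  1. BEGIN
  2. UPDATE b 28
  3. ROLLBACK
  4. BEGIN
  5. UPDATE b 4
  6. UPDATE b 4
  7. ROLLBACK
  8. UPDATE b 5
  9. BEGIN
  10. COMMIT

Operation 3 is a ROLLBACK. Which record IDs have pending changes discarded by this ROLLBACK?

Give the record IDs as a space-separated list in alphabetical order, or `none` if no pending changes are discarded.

Initial committed: {b=3, d=7}
Op 1: BEGIN: in_txn=True, pending={}
Op 2: UPDATE b=28 (pending; pending now {b=28})
Op 3: ROLLBACK: discarded pending ['b']; in_txn=False
Op 4: BEGIN: in_txn=True, pending={}
Op 5: UPDATE b=4 (pending; pending now {b=4})
Op 6: UPDATE b=4 (pending; pending now {b=4})
Op 7: ROLLBACK: discarded pending ['b']; in_txn=False
Op 8: UPDATE b=5 (auto-commit; committed b=5)
Op 9: BEGIN: in_txn=True, pending={}
Op 10: COMMIT: merged [] into committed; committed now {b=5, d=7}
ROLLBACK at op 3 discards: ['b']

Answer: b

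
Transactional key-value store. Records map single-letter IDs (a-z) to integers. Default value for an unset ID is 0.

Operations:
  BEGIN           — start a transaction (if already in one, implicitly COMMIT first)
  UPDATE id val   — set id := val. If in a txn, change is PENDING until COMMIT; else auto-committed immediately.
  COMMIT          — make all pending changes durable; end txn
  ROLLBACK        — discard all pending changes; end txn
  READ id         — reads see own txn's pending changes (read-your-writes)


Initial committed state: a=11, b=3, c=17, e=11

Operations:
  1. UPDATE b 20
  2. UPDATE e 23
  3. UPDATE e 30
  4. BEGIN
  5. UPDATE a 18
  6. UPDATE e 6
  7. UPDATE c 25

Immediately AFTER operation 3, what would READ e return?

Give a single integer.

Answer: 30

Derivation:
Initial committed: {a=11, b=3, c=17, e=11}
Op 1: UPDATE b=20 (auto-commit; committed b=20)
Op 2: UPDATE e=23 (auto-commit; committed e=23)
Op 3: UPDATE e=30 (auto-commit; committed e=30)
After op 3: visible(e) = 30 (pending={}, committed={a=11, b=20, c=17, e=30})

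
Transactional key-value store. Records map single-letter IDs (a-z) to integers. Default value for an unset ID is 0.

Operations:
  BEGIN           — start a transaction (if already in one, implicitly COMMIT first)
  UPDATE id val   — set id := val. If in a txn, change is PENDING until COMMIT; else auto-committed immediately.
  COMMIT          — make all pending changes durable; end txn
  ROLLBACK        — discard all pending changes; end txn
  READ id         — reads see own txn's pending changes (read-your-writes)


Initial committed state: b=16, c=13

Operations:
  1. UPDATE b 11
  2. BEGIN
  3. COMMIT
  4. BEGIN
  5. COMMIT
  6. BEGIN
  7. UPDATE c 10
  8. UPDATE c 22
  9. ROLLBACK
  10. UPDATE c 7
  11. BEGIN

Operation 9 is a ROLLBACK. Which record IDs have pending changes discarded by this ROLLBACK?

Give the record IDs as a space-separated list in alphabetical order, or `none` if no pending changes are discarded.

Answer: c

Derivation:
Initial committed: {b=16, c=13}
Op 1: UPDATE b=11 (auto-commit; committed b=11)
Op 2: BEGIN: in_txn=True, pending={}
Op 3: COMMIT: merged [] into committed; committed now {b=11, c=13}
Op 4: BEGIN: in_txn=True, pending={}
Op 5: COMMIT: merged [] into committed; committed now {b=11, c=13}
Op 6: BEGIN: in_txn=True, pending={}
Op 7: UPDATE c=10 (pending; pending now {c=10})
Op 8: UPDATE c=22 (pending; pending now {c=22})
Op 9: ROLLBACK: discarded pending ['c']; in_txn=False
Op 10: UPDATE c=7 (auto-commit; committed c=7)
Op 11: BEGIN: in_txn=True, pending={}
ROLLBACK at op 9 discards: ['c']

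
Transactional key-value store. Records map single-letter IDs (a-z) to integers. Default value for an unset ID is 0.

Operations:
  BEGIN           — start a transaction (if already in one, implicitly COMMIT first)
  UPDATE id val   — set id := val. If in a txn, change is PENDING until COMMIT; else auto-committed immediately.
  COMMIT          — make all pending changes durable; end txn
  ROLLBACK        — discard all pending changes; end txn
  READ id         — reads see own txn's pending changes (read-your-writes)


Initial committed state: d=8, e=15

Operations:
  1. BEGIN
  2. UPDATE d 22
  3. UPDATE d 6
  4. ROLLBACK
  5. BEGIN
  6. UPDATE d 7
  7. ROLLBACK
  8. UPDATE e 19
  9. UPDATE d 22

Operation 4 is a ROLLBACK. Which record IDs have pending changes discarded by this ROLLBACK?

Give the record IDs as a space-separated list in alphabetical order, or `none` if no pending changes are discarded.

Answer: d

Derivation:
Initial committed: {d=8, e=15}
Op 1: BEGIN: in_txn=True, pending={}
Op 2: UPDATE d=22 (pending; pending now {d=22})
Op 3: UPDATE d=6 (pending; pending now {d=6})
Op 4: ROLLBACK: discarded pending ['d']; in_txn=False
Op 5: BEGIN: in_txn=True, pending={}
Op 6: UPDATE d=7 (pending; pending now {d=7})
Op 7: ROLLBACK: discarded pending ['d']; in_txn=False
Op 8: UPDATE e=19 (auto-commit; committed e=19)
Op 9: UPDATE d=22 (auto-commit; committed d=22)
ROLLBACK at op 4 discards: ['d']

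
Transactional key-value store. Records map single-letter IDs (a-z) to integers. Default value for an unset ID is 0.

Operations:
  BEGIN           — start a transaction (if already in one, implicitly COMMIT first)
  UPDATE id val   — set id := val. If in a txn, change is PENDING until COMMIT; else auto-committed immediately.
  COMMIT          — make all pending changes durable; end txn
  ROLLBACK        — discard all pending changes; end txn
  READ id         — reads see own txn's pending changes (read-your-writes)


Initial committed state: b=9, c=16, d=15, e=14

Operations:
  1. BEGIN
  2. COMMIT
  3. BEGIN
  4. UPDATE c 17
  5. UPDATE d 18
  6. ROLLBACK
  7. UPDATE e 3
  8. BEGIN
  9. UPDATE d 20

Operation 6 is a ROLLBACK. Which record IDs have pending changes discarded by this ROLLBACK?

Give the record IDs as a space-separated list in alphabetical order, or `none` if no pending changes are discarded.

Answer: c d

Derivation:
Initial committed: {b=9, c=16, d=15, e=14}
Op 1: BEGIN: in_txn=True, pending={}
Op 2: COMMIT: merged [] into committed; committed now {b=9, c=16, d=15, e=14}
Op 3: BEGIN: in_txn=True, pending={}
Op 4: UPDATE c=17 (pending; pending now {c=17})
Op 5: UPDATE d=18 (pending; pending now {c=17, d=18})
Op 6: ROLLBACK: discarded pending ['c', 'd']; in_txn=False
Op 7: UPDATE e=3 (auto-commit; committed e=3)
Op 8: BEGIN: in_txn=True, pending={}
Op 9: UPDATE d=20 (pending; pending now {d=20})
ROLLBACK at op 6 discards: ['c', 'd']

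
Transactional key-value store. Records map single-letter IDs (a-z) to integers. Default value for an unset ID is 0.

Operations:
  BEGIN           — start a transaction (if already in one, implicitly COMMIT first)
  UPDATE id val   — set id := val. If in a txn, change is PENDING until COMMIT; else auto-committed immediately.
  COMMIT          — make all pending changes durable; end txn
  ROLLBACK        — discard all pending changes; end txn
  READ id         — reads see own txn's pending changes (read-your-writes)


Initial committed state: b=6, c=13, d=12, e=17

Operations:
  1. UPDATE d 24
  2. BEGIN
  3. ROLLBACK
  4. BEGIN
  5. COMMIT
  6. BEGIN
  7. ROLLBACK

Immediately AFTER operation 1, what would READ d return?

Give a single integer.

Initial committed: {b=6, c=13, d=12, e=17}
Op 1: UPDATE d=24 (auto-commit; committed d=24)
After op 1: visible(d) = 24 (pending={}, committed={b=6, c=13, d=24, e=17})

Answer: 24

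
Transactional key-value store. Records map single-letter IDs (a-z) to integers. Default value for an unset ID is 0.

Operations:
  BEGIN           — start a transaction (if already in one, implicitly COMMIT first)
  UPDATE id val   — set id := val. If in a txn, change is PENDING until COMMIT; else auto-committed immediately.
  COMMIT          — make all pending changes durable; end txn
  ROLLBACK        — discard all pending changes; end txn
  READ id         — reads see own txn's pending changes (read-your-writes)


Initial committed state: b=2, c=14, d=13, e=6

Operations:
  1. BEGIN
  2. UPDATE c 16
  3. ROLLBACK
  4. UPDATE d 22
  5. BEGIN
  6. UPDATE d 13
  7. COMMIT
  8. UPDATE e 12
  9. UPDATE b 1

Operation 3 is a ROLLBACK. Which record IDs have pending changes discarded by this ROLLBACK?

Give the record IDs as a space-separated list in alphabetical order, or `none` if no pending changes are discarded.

Initial committed: {b=2, c=14, d=13, e=6}
Op 1: BEGIN: in_txn=True, pending={}
Op 2: UPDATE c=16 (pending; pending now {c=16})
Op 3: ROLLBACK: discarded pending ['c']; in_txn=False
Op 4: UPDATE d=22 (auto-commit; committed d=22)
Op 5: BEGIN: in_txn=True, pending={}
Op 6: UPDATE d=13 (pending; pending now {d=13})
Op 7: COMMIT: merged ['d'] into committed; committed now {b=2, c=14, d=13, e=6}
Op 8: UPDATE e=12 (auto-commit; committed e=12)
Op 9: UPDATE b=1 (auto-commit; committed b=1)
ROLLBACK at op 3 discards: ['c']

Answer: c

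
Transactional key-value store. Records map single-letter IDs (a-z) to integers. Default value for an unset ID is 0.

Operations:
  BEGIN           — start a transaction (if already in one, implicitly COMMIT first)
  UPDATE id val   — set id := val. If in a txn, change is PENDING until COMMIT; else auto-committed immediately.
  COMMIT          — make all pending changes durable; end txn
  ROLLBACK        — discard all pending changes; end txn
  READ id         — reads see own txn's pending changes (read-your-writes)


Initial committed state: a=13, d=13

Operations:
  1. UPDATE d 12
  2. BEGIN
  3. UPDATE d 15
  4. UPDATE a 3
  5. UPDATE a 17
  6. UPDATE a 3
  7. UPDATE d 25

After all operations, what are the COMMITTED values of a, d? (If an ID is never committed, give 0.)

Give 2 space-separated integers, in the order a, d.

Answer: 13 12

Derivation:
Initial committed: {a=13, d=13}
Op 1: UPDATE d=12 (auto-commit; committed d=12)
Op 2: BEGIN: in_txn=True, pending={}
Op 3: UPDATE d=15 (pending; pending now {d=15})
Op 4: UPDATE a=3 (pending; pending now {a=3, d=15})
Op 5: UPDATE a=17 (pending; pending now {a=17, d=15})
Op 6: UPDATE a=3 (pending; pending now {a=3, d=15})
Op 7: UPDATE d=25 (pending; pending now {a=3, d=25})
Final committed: {a=13, d=12}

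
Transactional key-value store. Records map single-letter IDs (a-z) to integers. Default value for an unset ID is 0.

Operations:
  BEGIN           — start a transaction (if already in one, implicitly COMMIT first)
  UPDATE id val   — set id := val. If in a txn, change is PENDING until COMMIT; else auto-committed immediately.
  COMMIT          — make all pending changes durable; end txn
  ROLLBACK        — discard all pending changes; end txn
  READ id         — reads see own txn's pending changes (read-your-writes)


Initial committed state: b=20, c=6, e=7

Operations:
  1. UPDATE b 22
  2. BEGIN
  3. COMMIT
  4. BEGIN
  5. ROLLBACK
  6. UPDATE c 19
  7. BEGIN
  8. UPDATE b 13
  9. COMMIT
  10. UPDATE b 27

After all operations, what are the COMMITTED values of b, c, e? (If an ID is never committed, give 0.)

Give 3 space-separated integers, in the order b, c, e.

Initial committed: {b=20, c=6, e=7}
Op 1: UPDATE b=22 (auto-commit; committed b=22)
Op 2: BEGIN: in_txn=True, pending={}
Op 3: COMMIT: merged [] into committed; committed now {b=22, c=6, e=7}
Op 4: BEGIN: in_txn=True, pending={}
Op 5: ROLLBACK: discarded pending []; in_txn=False
Op 6: UPDATE c=19 (auto-commit; committed c=19)
Op 7: BEGIN: in_txn=True, pending={}
Op 8: UPDATE b=13 (pending; pending now {b=13})
Op 9: COMMIT: merged ['b'] into committed; committed now {b=13, c=19, e=7}
Op 10: UPDATE b=27 (auto-commit; committed b=27)
Final committed: {b=27, c=19, e=7}

Answer: 27 19 7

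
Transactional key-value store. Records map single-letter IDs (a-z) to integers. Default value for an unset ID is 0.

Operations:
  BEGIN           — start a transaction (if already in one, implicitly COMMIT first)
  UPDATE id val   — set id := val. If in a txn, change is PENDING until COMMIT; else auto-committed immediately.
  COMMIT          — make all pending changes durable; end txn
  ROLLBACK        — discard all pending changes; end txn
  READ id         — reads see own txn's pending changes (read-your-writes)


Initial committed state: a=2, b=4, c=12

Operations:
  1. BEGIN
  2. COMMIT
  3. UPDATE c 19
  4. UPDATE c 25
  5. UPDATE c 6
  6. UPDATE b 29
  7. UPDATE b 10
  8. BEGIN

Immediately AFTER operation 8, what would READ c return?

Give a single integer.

Initial committed: {a=2, b=4, c=12}
Op 1: BEGIN: in_txn=True, pending={}
Op 2: COMMIT: merged [] into committed; committed now {a=2, b=4, c=12}
Op 3: UPDATE c=19 (auto-commit; committed c=19)
Op 4: UPDATE c=25 (auto-commit; committed c=25)
Op 5: UPDATE c=6 (auto-commit; committed c=6)
Op 6: UPDATE b=29 (auto-commit; committed b=29)
Op 7: UPDATE b=10 (auto-commit; committed b=10)
Op 8: BEGIN: in_txn=True, pending={}
After op 8: visible(c) = 6 (pending={}, committed={a=2, b=10, c=6})

Answer: 6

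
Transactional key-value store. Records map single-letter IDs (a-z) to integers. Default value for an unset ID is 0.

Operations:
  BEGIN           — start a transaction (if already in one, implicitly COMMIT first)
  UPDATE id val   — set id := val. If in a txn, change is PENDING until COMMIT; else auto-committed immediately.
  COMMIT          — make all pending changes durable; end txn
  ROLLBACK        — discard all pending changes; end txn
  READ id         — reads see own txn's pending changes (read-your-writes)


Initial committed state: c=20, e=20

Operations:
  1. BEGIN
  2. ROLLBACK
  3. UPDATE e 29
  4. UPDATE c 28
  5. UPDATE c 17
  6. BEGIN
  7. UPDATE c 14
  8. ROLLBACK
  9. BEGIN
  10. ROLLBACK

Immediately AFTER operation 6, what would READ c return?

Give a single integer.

Answer: 17

Derivation:
Initial committed: {c=20, e=20}
Op 1: BEGIN: in_txn=True, pending={}
Op 2: ROLLBACK: discarded pending []; in_txn=False
Op 3: UPDATE e=29 (auto-commit; committed e=29)
Op 4: UPDATE c=28 (auto-commit; committed c=28)
Op 5: UPDATE c=17 (auto-commit; committed c=17)
Op 6: BEGIN: in_txn=True, pending={}
After op 6: visible(c) = 17 (pending={}, committed={c=17, e=29})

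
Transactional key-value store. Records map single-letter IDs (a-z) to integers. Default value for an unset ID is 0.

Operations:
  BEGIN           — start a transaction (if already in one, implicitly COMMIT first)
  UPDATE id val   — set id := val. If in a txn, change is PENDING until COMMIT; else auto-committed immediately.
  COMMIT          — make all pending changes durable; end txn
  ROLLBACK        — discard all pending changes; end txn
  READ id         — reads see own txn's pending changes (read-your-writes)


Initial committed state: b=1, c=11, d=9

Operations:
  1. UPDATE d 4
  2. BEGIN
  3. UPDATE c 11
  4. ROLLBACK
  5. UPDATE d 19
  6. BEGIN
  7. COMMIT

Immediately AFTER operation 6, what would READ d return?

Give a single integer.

Initial committed: {b=1, c=11, d=9}
Op 1: UPDATE d=4 (auto-commit; committed d=4)
Op 2: BEGIN: in_txn=True, pending={}
Op 3: UPDATE c=11 (pending; pending now {c=11})
Op 4: ROLLBACK: discarded pending ['c']; in_txn=False
Op 5: UPDATE d=19 (auto-commit; committed d=19)
Op 6: BEGIN: in_txn=True, pending={}
After op 6: visible(d) = 19 (pending={}, committed={b=1, c=11, d=19})

Answer: 19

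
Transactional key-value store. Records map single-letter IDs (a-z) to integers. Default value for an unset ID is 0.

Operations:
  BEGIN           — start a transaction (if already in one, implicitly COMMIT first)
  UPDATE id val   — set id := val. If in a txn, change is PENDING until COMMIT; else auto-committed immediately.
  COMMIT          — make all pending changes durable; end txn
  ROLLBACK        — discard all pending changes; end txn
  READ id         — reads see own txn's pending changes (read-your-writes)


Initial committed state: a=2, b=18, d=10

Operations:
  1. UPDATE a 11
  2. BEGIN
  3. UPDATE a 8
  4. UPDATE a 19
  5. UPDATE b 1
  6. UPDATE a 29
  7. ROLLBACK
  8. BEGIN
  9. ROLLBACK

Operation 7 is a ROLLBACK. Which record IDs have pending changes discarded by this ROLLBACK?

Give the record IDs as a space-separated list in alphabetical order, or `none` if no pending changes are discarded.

Initial committed: {a=2, b=18, d=10}
Op 1: UPDATE a=11 (auto-commit; committed a=11)
Op 2: BEGIN: in_txn=True, pending={}
Op 3: UPDATE a=8 (pending; pending now {a=8})
Op 4: UPDATE a=19 (pending; pending now {a=19})
Op 5: UPDATE b=1 (pending; pending now {a=19, b=1})
Op 6: UPDATE a=29 (pending; pending now {a=29, b=1})
Op 7: ROLLBACK: discarded pending ['a', 'b']; in_txn=False
Op 8: BEGIN: in_txn=True, pending={}
Op 9: ROLLBACK: discarded pending []; in_txn=False
ROLLBACK at op 7 discards: ['a', 'b']

Answer: a b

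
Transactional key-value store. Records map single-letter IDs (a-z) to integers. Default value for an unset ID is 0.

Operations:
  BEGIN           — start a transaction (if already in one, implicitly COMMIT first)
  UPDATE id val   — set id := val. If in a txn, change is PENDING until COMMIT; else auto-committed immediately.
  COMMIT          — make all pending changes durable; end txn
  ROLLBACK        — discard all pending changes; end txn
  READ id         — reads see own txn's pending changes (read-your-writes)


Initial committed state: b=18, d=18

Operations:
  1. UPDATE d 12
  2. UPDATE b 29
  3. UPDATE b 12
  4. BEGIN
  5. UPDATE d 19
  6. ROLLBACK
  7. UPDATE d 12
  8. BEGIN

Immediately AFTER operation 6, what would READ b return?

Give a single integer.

Answer: 12

Derivation:
Initial committed: {b=18, d=18}
Op 1: UPDATE d=12 (auto-commit; committed d=12)
Op 2: UPDATE b=29 (auto-commit; committed b=29)
Op 3: UPDATE b=12 (auto-commit; committed b=12)
Op 4: BEGIN: in_txn=True, pending={}
Op 5: UPDATE d=19 (pending; pending now {d=19})
Op 6: ROLLBACK: discarded pending ['d']; in_txn=False
After op 6: visible(b) = 12 (pending={}, committed={b=12, d=12})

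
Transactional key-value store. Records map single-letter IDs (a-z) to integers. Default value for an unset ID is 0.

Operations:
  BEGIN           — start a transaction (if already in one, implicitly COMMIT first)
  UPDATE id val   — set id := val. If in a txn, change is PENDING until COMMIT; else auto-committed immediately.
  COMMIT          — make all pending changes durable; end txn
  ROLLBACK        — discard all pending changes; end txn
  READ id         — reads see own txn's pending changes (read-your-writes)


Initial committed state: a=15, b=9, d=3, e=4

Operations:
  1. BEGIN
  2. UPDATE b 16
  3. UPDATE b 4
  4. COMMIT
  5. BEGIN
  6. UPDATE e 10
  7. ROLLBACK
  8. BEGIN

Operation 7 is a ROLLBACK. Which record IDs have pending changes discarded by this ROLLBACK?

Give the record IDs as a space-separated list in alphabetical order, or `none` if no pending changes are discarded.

Answer: e

Derivation:
Initial committed: {a=15, b=9, d=3, e=4}
Op 1: BEGIN: in_txn=True, pending={}
Op 2: UPDATE b=16 (pending; pending now {b=16})
Op 3: UPDATE b=4 (pending; pending now {b=4})
Op 4: COMMIT: merged ['b'] into committed; committed now {a=15, b=4, d=3, e=4}
Op 5: BEGIN: in_txn=True, pending={}
Op 6: UPDATE e=10 (pending; pending now {e=10})
Op 7: ROLLBACK: discarded pending ['e']; in_txn=False
Op 8: BEGIN: in_txn=True, pending={}
ROLLBACK at op 7 discards: ['e']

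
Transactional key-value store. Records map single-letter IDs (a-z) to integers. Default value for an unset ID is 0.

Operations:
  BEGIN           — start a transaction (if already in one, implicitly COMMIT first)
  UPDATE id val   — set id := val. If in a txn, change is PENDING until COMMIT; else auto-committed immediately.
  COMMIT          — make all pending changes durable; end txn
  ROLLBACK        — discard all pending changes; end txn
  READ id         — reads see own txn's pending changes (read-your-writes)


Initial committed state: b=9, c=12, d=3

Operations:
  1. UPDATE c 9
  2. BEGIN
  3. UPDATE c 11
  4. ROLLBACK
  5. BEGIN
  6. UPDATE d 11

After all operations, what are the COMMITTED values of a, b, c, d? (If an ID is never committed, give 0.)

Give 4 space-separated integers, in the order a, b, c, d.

Answer: 0 9 9 3

Derivation:
Initial committed: {b=9, c=12, d=3}
Op 1: UPDATE c=9 (auto-commit; committed c=9)
Op 2: BEGIN: in_txn=True, pending={}
Op 3: UPDATE c=11 (pending; pending now {c=11})
Op 4: ROLLBACK: discarded pending ['c']; in_txn=False
Op 5: BEGIN: in_txn=True, pending={}
Op 6: UPDATE d=11 (pending; pending now {d=11})
Final committed: {b=9, c=9, d=3}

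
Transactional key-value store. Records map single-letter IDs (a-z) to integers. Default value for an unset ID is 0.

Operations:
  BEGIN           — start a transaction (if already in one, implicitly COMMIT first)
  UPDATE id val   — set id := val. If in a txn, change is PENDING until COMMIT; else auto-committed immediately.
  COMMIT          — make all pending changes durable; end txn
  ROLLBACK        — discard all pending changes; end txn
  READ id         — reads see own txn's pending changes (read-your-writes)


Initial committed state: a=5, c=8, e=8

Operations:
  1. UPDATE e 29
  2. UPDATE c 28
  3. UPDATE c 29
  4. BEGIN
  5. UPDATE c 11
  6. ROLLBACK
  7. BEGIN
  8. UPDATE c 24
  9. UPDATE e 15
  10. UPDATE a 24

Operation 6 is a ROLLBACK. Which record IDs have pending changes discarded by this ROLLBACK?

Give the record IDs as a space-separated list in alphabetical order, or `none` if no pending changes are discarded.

Initial committed: {a=5, c=8, e=8}
Op 1: UPDATE e=29 (auto-commit; committed e=29)
Op 2: UPDATE c=28 (auto-commit; committed c=28)
Op 3: UPDATE c=29 (auto-commit; committed c=29)
Op 4: BEGIN: in_txn=True, pending={}
Op 5: UPDATE c=11 (pending; pending now {c=11})
Op 6: ROLLBACK: discarded pending ['c']; in_txn=False
Op 7: BEGIN: in_txn=True, pending={}
Op 8: UPDATE c=24 (pending; pending now {c=24})
Op 9: UPDATE e=15 (pending; pending now {c=24, e=15})
Op 10: UPDATE a=24 (pending; pending now {a=24, c=24, e=15})
ROLLBACK at op 6 discards: ['c']

Answer: c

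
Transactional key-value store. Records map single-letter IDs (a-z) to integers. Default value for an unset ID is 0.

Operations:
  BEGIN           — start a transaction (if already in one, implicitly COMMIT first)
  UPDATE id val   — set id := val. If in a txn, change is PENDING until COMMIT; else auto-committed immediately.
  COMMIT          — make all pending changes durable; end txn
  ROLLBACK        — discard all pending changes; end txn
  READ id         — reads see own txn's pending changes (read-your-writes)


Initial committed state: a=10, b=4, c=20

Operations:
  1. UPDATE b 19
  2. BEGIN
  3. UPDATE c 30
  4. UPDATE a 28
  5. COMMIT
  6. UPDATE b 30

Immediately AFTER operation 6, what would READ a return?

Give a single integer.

Initial committed: {a=10, b=4, c=20}
Op 1: UPDATE b=19 (auto-commit; committed b=19)
Op 2: BEGIN: in_txn=True, pending={}
Op 3: UPDATE c=30 (pending; pending now {c=30})
Op 4: UPDATE a=28 (pending; pending now {a=28, c=30})
Op 5: COMMIT: merged ['a', 'c'] into committed; committed now {a=28, b=19, c=30}
Op 6: UPDATE b=30 (auto-commit; committed b=30)
After op 6: visible(a) = 28 (pending={}, committed={a=28, b=30, c=30})

Answer: 28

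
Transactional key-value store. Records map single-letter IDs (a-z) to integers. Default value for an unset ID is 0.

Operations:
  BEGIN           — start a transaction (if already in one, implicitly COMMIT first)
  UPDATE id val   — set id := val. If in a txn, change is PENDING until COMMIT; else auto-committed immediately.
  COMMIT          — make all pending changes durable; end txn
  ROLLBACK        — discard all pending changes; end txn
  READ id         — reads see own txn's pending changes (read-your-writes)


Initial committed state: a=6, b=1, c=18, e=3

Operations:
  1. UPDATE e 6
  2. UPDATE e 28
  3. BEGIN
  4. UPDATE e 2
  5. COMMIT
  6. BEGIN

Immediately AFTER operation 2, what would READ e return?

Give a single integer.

Answer: 28

Derivation:
Initial committed: {a=6, b=1, c=18, e=3}
Op 1: UPDATE e=6 (auto-commit; committed e=6)
Op 2: UPDATE e=28 (auto-commit; committed e=28)
After op 2: visible(e) = 28 (pending={}, committed={a=6, b=1, c=18, e=28})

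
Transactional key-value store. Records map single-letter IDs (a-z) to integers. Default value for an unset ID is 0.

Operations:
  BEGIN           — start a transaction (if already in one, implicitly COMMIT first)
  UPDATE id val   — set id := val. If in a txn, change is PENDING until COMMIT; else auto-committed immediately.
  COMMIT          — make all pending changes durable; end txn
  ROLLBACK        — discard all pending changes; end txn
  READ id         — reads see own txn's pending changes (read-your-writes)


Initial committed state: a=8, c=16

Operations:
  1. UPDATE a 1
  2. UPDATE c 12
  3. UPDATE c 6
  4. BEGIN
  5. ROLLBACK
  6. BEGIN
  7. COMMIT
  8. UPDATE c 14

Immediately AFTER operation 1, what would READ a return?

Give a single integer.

Initial committed: {a=8, c=16}
Op 1: UPDATE a=1 (auto-commit; committed a=1)
After op 1: visible(a) = 1 (pending={}, committed={a=1, c=16})

Answer: 1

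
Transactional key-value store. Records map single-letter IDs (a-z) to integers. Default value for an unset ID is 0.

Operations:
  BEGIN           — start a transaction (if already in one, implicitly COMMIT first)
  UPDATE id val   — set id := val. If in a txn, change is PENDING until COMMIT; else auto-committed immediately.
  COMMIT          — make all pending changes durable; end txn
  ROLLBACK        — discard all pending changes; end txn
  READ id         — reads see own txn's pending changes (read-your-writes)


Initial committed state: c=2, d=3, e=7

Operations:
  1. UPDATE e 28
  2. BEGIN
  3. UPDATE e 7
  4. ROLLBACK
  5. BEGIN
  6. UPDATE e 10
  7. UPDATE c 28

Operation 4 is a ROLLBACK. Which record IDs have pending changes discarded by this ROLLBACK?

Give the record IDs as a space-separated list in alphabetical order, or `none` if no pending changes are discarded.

Answer: e

Derivation:
Initial committed: {c=2, d=3, e=7}
Op 1: UPDATE e=28 (auto-commit; committed e=28)
Op 2: BEGIN: in_txn=True, pending={}
Op 3: UPDATE e=7 (pending; pending now {e=7})
Op 4: ROLLBACK: discarded pending ['e']; in_txn=False
Op 5: BEGIN: in_txn=True, pending={}
Op 6: UPDATE e=10 (pending; pending now {e=10})
Op 7: UPDATE c=28 (pending; pending now {c=28, e=10})
ROLLBACK at op 4 discards: ['e']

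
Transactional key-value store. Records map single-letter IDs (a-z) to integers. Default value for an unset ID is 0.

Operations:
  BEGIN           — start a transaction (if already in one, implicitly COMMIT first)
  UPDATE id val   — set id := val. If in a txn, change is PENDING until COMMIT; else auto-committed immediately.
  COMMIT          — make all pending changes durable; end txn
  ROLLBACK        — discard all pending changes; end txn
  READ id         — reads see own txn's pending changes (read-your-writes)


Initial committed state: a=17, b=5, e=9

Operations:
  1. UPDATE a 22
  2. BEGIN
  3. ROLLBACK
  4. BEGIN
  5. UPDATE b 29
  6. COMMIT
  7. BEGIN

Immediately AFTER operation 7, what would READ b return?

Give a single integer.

Initial committed: {a=17, b=5, e=9}
Op 1: UPDATE a=22 (auto-commit; committed a=22)
Op 2: BEGIN: in_txn=True, pending={}
Op 3: ROLLBACK: discarded pending []; in_txn=False
Op 4: BEGIN: in_txn=True, pending={}
Op 5: UPDATE b=29 (pending; pending now {b=29})
Op 6: COMMIT: merged ['b'] into committed; committed now {a=22, b=29, e=9}
Op 7: BEGIN: in_txn=True, pending={}
After op 7: visible(b) = 29 (pending={}, committed={a=22, b=29, e=9})

Answer: 29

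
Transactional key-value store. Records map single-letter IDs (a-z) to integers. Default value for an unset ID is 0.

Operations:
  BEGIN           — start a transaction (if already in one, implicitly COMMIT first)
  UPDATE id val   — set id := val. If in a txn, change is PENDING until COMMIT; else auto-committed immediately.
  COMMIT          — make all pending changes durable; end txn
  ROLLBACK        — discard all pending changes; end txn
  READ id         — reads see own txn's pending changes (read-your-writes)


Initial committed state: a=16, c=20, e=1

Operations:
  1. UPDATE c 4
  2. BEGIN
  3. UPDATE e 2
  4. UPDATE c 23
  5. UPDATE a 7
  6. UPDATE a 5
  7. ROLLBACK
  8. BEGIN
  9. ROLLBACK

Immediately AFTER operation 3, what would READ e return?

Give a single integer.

Initial committed: {a=16, c=20, e=1}
Op 1: UPDATE c=4 (auto-commit; committed c=4)
Op 2: BEGIN: in_txn=True, pending={}
Op 3: UPDATE e=2 (pending; pending now {e=2})
After op 3: visible(e) = 2 (pending={e=2}, committed={a=16, c=4, e=1})

Answer: 2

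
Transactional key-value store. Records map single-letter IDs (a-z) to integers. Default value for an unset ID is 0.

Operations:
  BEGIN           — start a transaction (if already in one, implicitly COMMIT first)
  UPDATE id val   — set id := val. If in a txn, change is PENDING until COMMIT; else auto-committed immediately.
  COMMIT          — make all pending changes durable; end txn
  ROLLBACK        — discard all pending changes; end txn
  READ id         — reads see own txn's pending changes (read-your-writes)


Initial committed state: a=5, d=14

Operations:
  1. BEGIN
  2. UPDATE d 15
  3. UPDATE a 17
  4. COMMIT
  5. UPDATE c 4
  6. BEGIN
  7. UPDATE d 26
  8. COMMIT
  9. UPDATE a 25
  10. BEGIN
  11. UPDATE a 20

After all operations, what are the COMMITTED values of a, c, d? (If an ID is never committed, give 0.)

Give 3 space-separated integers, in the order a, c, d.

Initial committed: {a=5, d=14}
Op 1: BEGIN: in_txn=True, pending={}
Op 2: UPDATE d=15 (pending; pending now {d=15})
Op 3: UPDATE a=17 (pending; pending now {a=17, d=15})
Op 4: COMMIT: merged ['a', 'd'] into committed; committed now {a=17, d=15}
Op 5: UPDATE c=4 (auto-commit; committed c=4)
Op 6: BEGIN: in_txn=True, pending={}
Op 7: UPDATE d=26 (pending; pending now {d=26})
Op 8: COMMIT: merged ['d'] into committed; committed now {a=17, c=4, d=26}
Op 9: UPDATE a=25 (auto-commit; committed a=25)
Op 10: BEGIN: in_txn=True, pending={}
Op 11: UPDATE a=20 (pending; pending now {a=20})
Final committed: {a=25, c=4, d=26}

Answer: 25 4 26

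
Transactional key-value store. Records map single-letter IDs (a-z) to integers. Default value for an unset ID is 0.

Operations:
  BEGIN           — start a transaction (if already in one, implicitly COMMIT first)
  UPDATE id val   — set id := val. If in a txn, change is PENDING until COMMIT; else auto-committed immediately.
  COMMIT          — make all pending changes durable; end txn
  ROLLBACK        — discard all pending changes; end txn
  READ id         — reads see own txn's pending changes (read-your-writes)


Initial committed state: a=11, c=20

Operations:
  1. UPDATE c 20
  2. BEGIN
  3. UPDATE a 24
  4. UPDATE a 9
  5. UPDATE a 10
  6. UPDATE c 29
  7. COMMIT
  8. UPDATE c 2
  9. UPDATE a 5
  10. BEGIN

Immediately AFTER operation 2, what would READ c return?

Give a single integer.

Answer: 20

Derivation:
Initial committed: {a=11, c=20}
Op 1: UPDATE c=20 (auto-commit; committed c=20)
Op 2: BEGIN: in_txn=True, pending={}
After op 2: visible(c) = 20 (pending={}, committed={a=11, c=20})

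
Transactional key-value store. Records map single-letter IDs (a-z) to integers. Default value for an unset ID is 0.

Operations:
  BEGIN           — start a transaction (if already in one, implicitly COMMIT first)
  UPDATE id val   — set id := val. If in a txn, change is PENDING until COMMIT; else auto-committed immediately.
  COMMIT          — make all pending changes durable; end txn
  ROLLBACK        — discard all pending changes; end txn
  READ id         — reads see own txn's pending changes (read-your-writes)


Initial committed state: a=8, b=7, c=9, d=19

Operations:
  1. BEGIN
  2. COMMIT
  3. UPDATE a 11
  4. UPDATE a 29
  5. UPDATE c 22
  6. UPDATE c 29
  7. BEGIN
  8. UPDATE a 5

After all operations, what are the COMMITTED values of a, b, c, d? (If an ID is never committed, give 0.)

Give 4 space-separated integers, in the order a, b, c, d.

Answer: 29 7 29 19

Derivation:
Initial committed: {a=8, b=7, c=9, d=19}
Op 1: BEGIN: in_txn=True, pending={}
Op 2: COMMIT: merged [] into committed; committed now {a=8, b=7, c=9, d=19}
Op 3: UPDATE a=11 (auto-commit; committed a=11)
Op 4: UPDATE a=29 (auto-commit; committed a=29)
Op 5: UPDATE c=22 (auto-commit; committed c=22)
Op 6: UPDATE c=29 (auto-commit; committed c=29)
Op 7: BEGIN: in_txn=True, pending={}
Op 8: UPDATE a=5 (pending; pending now {a=5})
Final committed: {a=29, b=7, c=29, d=19}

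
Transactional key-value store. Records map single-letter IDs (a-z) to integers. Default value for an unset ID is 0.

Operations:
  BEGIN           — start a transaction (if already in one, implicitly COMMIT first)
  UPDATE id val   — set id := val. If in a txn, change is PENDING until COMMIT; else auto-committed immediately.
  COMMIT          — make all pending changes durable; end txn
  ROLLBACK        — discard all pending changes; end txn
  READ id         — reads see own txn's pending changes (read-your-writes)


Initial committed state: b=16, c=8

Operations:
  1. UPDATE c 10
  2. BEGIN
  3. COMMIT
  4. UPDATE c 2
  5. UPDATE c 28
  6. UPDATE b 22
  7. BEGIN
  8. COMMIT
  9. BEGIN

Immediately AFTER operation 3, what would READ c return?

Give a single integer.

Answer: 10

Derivation:
Initial committed: {b=16, c=8}
Op 1: UPDATE c=10 (auto-commit; committed c=10)
Op 2: BEGIN: in_txn=True, pending={}
Op 3: COMMIT: merged [] into committed; committed now {b=16, c=10}
After op 3: visible(c) = 10 (pending={}, committed={b=16, c=10})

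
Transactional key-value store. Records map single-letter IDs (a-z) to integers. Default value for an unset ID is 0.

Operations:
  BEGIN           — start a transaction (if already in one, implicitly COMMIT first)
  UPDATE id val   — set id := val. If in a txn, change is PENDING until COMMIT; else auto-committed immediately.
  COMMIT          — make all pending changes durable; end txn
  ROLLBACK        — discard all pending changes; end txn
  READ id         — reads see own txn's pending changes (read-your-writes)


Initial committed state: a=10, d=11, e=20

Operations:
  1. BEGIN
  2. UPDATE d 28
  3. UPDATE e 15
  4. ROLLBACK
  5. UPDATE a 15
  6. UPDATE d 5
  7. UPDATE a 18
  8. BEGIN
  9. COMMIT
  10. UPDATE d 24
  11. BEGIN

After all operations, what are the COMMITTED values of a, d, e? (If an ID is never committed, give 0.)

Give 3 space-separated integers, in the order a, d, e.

Answer: 18 24 20

Derivation:
Initial committed: {a=10, d=11, e=20}
Op 1: BEGIN: in_txn=True, pending={}
Op 2: UPDATE d=28 (pending; pending now {d=28})
Op 3: UPDATE e=15 (pending; pending now {d=28, e=15})
Op 4: ROLLBACK: discarded pending ['d', 'e']; in_txn=False
Op 5: UPDATE a=15 (auto-commit; committed a=15)
Op 6: UPDATE d=5 (auto-commit; committed d=5)
Op 7: UPDATE a=18 (auto-commit; committed a=18)
Op 8: BEGIN: in_txn=True, pending={}
Op 9: COMMIT: merged [] into committed; committed now {a=18, d=5, e=20}
Op 10: UPDATE d=24 (auto-commit; committed d=24)
Op 11: BEGIN: in_txn=True, pending={}
Final committed: {a=18, d=24, e=20}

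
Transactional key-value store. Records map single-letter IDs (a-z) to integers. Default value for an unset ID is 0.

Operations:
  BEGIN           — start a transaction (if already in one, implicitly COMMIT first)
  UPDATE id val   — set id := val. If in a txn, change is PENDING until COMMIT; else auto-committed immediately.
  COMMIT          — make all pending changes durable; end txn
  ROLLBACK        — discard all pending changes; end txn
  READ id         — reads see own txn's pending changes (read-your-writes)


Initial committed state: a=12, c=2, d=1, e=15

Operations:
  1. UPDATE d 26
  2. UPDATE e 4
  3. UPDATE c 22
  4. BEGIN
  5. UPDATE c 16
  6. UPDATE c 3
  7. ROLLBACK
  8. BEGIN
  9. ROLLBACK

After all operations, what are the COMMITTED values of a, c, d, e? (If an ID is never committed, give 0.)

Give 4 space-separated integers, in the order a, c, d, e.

Initial committed: {a=12, c=2, d=1, e=15}
Op 1: UPDATE d=26 (auto-commit; committed d=26)
Op 2: UPDATE e=4 (auto-commit; committed e=4)
Op 3: UPDATE c=22 (auto-commit; committed c=22)
Op 4: BEGIN: in_txn=True, pending={}
Op 5: UPDATE c=16 (pending; pending now {c=16})
Op 6: UPDATE c=3 (pending; pending now {c=3})
Op 7: ROLLBACK: discarded pending ['c']; in_txn=False
Op 8: BEGIN: in_txn=True, pending={}
Op 9: ROLLBACK: discarded pending []; in_txn=False
Final committed: {a=12, c=22, d=26, e=4}

Answer: 12 22 26 4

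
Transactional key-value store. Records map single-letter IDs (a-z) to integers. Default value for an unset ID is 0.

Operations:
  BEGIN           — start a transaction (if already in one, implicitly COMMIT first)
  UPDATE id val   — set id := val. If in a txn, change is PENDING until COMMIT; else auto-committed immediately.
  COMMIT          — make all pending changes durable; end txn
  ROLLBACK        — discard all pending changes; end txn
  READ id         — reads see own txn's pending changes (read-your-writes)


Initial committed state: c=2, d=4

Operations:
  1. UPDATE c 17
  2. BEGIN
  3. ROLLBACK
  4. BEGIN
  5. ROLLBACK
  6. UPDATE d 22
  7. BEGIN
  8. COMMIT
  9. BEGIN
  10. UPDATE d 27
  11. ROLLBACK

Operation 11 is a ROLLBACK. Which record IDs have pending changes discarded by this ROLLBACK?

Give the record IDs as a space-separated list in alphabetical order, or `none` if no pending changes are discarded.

Answer: d

Derivation:
Initial committed: {c=2, d=4}
Op 1: UPDATE c=17 (auto-commit; committed c=17)
Op 2: BEGIN: in_txn=True, pending={}
Op 3: ROLLBACK: discarded pending []; in_txn=False
Op 4: BEGIN: in_txn=True, pending={}
Op 5: ROLLBACK: discarded pending []; in_txn=False
Op 6: UPDATE d=22 (auto-commit; committed d=22)
Op 7: BEGIN: in_txn=True, pending={}
Op 8: COMMIT: merged [] into committed; committed now {c=17, d=22}
Op 9: BEGIN: in_txn=True, pending={}
Op 10: UPDATE d=27 (pending; pending now {d=27})
Op 11: ROLLBACK: discarded pending ['d']; in_txn=False
ROLLBACK at op 11 discards: ['d']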